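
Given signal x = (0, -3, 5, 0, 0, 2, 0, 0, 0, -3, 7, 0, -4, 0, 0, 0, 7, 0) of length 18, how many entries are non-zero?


Non-zero positions: [1, 2, 5, 9, 10, 12, 16].
Sparsity = 7.

7


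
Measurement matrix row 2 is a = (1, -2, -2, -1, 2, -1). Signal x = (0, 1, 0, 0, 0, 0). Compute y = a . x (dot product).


Non-zero terms: ['-2*1']
Products: [-2]
y = sum = -2.

-2


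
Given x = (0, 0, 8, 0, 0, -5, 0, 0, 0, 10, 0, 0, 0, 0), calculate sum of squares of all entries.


Non-zero entries: [(2, 8), (5, -5), (9, 10)]
Squares: [64, 25, 100]
||x||_2^2 = sum = 189.

189


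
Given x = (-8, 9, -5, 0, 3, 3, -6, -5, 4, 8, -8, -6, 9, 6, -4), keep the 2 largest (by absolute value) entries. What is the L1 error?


Sorted |x_i| descending: [9, 9, 8, 8, 8, 6, 6, 6, 5, 5, 4, 4, 3, 3, 0]
Keep top 2: [9, 9]
Tail entries: [8, 8, 8, 6, 6, 6, 5, 5, 4, 4, 3, 3, 0]
L1 error = sum of tail = 66.

66


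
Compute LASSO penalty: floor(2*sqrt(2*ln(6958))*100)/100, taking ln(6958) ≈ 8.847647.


ln(6958) ≈ 8.847647.
2*ln(n) ≈ 17.695294.
sqrt(2*ln(n)) ≈ sqrt(17.695294) ≈ 4.206577.
lambda ≈ 2*4.206577 = 8.413154.
floor(lambda*100)/100 = 8.41.

8.41


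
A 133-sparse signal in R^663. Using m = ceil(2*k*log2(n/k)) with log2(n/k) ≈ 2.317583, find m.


log2(n/k) = log2(663/133) ≈ 2.317583.
2*k*log2(n/k) ≈ 2*133*2.317583 = 616.477078.
m = ceil(616.477078) = 617.

617


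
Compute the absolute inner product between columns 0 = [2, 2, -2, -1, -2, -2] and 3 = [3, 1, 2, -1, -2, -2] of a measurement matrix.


Inner product: 2*3 + 2*1 + -2*2 + -1*-1 + -2*-2 + -2*-2
Products: [6, 2, -4, 1, 4, 4]
Sum = 13.
|dot| = 13.

13


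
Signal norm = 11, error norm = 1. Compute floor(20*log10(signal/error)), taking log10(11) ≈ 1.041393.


||x||/||e|| = 11/1 = 11.
log10(11) ≈ 1.041393.
20*log10(||x||/||e||) ≈ 20*1.041393 = 20.82786.
floor(20.82786) = 20.

20


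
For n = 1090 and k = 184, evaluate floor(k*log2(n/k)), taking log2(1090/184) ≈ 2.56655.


log2(n/k) = log2(1090/184) ≈ 2.56655.
k*log2(n/k) ≈ 184*2.56655 = 472.2452.
floor(472.2452) = 472.

472


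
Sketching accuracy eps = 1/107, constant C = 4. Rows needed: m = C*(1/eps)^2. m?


1/eps = 107.
(1/eps)^2 = 11449.
m = 4*11449 = 45796.

45796


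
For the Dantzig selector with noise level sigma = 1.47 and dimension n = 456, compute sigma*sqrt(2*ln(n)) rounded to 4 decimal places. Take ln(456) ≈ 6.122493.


ln(456) ≈ 6.122493.
2*ln(n) ≈ 12.244986.
sqrt(2*ln(n)) ≈ sqrt(12.244986) ≈ 3.499284.
threshold ≈ 1.47*3.499284 = 5.14394748 ≈ 5.1439.

5.1439


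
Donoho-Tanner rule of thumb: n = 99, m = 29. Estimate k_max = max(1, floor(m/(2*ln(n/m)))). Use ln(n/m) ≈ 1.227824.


n/m = 99/29.
ln(n/m) ≈ 1.227824.
2*ln(n/m) ≈ 2.455648.
m/(2*ln(n/m)) ≈ 29/2.455648 ≈ 11.8095.
floor = 11.
k_max = max(1, 11) = 11.

11


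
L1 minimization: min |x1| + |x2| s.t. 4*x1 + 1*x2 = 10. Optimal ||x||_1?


Axis intercepts:
  x1 = 5/2, x2 = 0: L1 = 5/2
  x1 = 0, x2 = 10: L1 = 10
x* = (5/2, 0)
||x*||_1 = 5/2.

5/2


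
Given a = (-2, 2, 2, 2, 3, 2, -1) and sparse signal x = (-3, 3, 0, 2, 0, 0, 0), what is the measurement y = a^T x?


Non-zero terms: ['-2*-3', '2*3', '2*2']
Products: [6, 6, 4]
y = sum = 16.

16


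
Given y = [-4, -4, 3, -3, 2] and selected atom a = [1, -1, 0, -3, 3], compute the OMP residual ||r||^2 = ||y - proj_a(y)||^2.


a^T a = 20.
a^T y = 15.
coeff = 15/20 = 3/4.
||r||^2 = 171/4.

171/4


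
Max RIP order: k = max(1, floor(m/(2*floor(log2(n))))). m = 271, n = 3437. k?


floor(log2(3437)) = 11.
2*11 = 22.
m/(2*floor(log2(n))) = 271/22 ≈ 12.3182.
floor = 12.
k = max(1, 12) = 12.

12


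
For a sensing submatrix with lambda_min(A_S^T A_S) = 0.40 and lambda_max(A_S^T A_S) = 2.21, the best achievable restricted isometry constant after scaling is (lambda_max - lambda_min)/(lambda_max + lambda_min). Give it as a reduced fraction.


lambda_max - lambda_min = 2.21 - 0.40 = 1.81.
lambda_max + lambda_min = 2.21 + 0.40 = 2.61.
delta = 1.81/2.61 = 181/261.

181/261


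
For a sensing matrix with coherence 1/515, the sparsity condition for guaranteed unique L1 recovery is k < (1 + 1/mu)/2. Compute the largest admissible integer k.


1/mu = 515.
1 + 1/mu = 516.
(1 + 1/mu)/2 = 258 is an integer and the inequality is strict, so k_max = 258 - 1 = 257.

257


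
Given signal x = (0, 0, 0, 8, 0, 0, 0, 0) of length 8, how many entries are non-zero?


Non-zero positions: [3].
Sparsity = 1.

1


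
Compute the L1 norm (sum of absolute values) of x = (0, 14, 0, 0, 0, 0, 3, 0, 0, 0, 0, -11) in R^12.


Non-zero entries: [(1, 14), (6, 3), (11, -11)]
Absolute values: [14, 3, 11]
||x||_1 = sum = 28.

28


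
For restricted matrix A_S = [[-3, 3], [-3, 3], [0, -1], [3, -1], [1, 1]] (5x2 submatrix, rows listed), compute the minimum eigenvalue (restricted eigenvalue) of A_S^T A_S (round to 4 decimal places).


A_S^T A_S = [[28, -20], [-20, 21]].
trace = 49.
det = 188.
disc = trace^2 - 4*det = 2401 - 4*188 = 1649.
sqrt(1649) ≈ 40.607881.
lam_min = (49 - sqrt(1649))/2 ≈ (49 - 40.607881)/2 = 4.1960595 ≈ 4.1961.

4.1961


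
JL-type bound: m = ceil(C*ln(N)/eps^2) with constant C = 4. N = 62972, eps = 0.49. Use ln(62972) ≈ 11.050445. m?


ln(62972) ≈ 11.050445.
eps^2 = 0.49^2 = 0.2401.
C*ln(N)/eps^2 ≈ 4*11.050445/0.2401 ≈ 184.0974.
m = ceil(184.0974) = 185.

185


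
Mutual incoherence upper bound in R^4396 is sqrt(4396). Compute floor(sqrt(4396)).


66^2 = 4356 <= 4396 < 4489 = 67^2, so 66 <= sqrt(4396) < 67.
floor(sqrt(4396)) = 66.

66


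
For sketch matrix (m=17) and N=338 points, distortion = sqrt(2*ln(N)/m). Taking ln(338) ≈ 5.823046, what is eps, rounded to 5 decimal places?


ln(338) ≈ 5.823046.
2*ln(N)/m ≈ 2*5.823046/17 ≈ 0.68506424.
eps = sqrt(0.68506424) ≈ 0.8276861 ≈ 0.82769.

0.82769


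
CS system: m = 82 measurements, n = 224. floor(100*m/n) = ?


100*m/n = 100*82/224 ≈ 36.6071.
floor = 36.

36


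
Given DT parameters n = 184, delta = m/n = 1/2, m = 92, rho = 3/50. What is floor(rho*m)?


m = 1/2*184 = 92.
rho = 3/50.
rho*m = 3/50*92 = 5.52.
k = floor(5.52) = 5.

5


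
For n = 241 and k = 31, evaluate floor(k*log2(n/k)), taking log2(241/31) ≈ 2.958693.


log2(n/k) = log2(241/31) ≈ 2.958693.
k*log2(n/k) ≈ 31*2.958693 = 91.719483.
floor(91.719483) = 91.

91


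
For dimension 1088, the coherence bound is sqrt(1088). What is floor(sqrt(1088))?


32^2 = 1024 <= 1088 < 1089 = 33^2, so 32 <= sqrt(1088) < 33.
floor(sqrt(1088)) = 32.

32


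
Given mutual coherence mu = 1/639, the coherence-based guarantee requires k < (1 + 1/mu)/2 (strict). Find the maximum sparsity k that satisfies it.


1/mu = 639.
1 + 1/mu = 640.
(1 + 1/mu)/2 = 320 is an integer and the inequality is strict, so k_max = 320 - 1 = 319.

319


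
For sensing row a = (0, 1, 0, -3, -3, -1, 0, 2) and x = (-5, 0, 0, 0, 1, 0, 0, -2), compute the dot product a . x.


Non-zero terms: ['0*-5', '-3*1', '2*-2']
Products: [0, -3, -4]
y = sum = -7.

-7


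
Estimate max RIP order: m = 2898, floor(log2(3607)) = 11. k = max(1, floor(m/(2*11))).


floor(log2(3607)) = 11.
2*11 = 22.
m/(2*floor(log2(n))) = 2898/22 ≈ 131.7273.
floor = 131.
k = max(1, 131) = 131.

131


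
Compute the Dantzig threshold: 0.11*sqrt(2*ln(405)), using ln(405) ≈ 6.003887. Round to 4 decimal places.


ln(405) ≈ 6.003887.
2*ln(n) ≈ 12.007774.
sqrt(2*ln(n)) ≈ sqrt(12.007774) ≈ 3.465224.
threshold ≈ 0.11*3.465224 = 0.38117464 ≈ 0.3812.

0.3812


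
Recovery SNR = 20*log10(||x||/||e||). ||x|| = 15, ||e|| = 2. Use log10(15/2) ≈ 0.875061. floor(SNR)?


||x||/||e|| = 15/2.
log10(15/2) ≈ 0.875061.
20*log10(||x||/||e||) ≈ 20*0.875061 = 17.50122.
floor(17.50122) = 17.

17


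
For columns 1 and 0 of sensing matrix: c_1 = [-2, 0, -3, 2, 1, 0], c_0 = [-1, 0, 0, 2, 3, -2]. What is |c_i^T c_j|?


Inner product: -2*-1 + 0*0 + -3*0 + 2*2 + 1*3 + 0*-2
Products: [2, 0, 0, 4, 3, 0]
Sum = 9.
|dot| = 9.

9


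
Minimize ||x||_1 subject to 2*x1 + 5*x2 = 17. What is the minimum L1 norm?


Axis intercepts:
  x1 = 17/2, x2 = 0: L1 = 17/2
  x1 = 0, x2 = 17/5: L1 = 17/5
x* = (0, 17/5)
||x*||_1 = 17/5.

17/5


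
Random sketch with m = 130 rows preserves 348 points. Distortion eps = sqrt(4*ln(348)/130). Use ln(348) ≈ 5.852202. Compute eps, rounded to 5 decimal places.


ln(348) ≈ 5.852202.
4*ln(N)/m ≈ 4*5.852202/130 ≈ 0.18006775.
eps = sqrt(0.18006775) ≈ 0.4243439 ≈ 0.42434.

0.42434


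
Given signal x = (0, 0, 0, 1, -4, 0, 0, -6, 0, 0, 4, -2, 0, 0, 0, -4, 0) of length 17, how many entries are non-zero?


Non-zero positions: [3, 4, 7, 10, 11, 15].
Sparsity = 6.

6


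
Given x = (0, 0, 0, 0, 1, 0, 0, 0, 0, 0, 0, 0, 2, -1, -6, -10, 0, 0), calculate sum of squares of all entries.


Non-zero entries: [(4, 1), (12, 2), (13, -1), (14, -6), (15, -10)]
Squares: [1, 4, 1, 36, 100]
||x||_2^2 = sum = 142.

142


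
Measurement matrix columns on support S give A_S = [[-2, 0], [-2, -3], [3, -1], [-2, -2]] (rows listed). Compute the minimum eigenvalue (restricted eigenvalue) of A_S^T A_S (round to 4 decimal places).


A_S^T A_S = [[21, 7], [7, 14]].
trace = 35.
det = 245.
disc = trace^2 - 4*det = 1225 - 4*245 = 245.
sqrt(245) ≈ 15.652476.
lam_min = (35 - sqrt(245))/2 ≈ (35 - 15.652476)/2 = 9.673762 ≈ 9.6738.

9.6738


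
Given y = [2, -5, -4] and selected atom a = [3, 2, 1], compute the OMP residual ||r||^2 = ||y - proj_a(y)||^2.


a^T a = 14.
a^T y = -8.
coeff = -8/14 = -4/7.
||r||^2 = 283/7.

283/7


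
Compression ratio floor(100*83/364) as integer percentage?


100*m/n = 100*83/364 ≈ 22.8022.
floor = 22.

22


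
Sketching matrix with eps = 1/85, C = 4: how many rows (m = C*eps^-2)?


1/eps = 85.
(1/eps)^2 = 7225.
m = 4*7225 = 28900.

28900


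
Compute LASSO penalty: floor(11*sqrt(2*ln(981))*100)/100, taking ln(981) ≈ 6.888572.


ln(981) ≈ 6.888572.
2*ln(n) ≈ 13.777144.
sqrt(2*ln(n)) ≈ sqrt(13.777144) ≈ 3.711758.
lambda ≈ 11*3.711758 = 40.829338.
floor(lambda*100)/100 = 40.82.

40.82


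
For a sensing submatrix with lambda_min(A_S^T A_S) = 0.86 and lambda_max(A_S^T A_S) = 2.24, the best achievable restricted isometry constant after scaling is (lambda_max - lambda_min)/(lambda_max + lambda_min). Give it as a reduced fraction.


lambda_max - lambda_min = 2.24 - 0.86 = 1.38.
lambda_max + lambda_min = 2.24 + 0.86 = 3.10.
delta = 1.38/3.10 = 138/310 = 69/155.

69/155


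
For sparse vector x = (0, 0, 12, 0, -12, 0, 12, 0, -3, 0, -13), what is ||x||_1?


Non-zero entries: [(2, 12), (4, -12), (6, 12), (8, -3), (10, -13)]
Absolute values: [12, 12, 12, 3, 13]
||x||_1 = sum = 52.

52


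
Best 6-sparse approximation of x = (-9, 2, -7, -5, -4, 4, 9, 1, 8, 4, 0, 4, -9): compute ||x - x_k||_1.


Sorted |x_i| descending: [9, 9, 9, 8, 7, 5, 4, 4, 4, 4, 2, 1, 0]
Keep top 6: [9, 9, 9, 8, 7, 5]
Tail entries: [4, 4, 4, 4, 2, 1, 0]
L1 error = sum of tail = 19.

19


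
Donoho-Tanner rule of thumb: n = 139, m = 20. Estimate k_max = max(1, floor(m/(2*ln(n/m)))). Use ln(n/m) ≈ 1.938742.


n/m = 139/20.
ln(n/m) ≈ 1.938742.
2*ln(n/m) ≈ 3.877484.
m/(2*ln(n/m)) ≈ 20/3.877484 ≈ 5.158.
floor = 5.
k_max = max(1, 5) = 5.

5


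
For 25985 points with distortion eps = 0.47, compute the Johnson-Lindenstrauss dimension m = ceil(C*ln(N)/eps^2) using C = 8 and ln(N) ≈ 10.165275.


ln(25985) ≈ 10.165275.
eps^2 = 0.47^2 = 0.2209.
C*ln(N)/eps^2 ≈ 8*10.165275/0.2209 ≈ 368.1403.
m = ceil(368.1403) = 369.

369


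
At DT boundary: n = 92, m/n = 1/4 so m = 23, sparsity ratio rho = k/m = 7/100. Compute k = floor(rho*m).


m = 1/4*92 = 23.
rho = 7/100.
rho*m = 7/100*23 = 1.61.
k = floor(1.61) = 1.

1


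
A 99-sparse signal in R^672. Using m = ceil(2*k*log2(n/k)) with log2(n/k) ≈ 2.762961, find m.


log2(n/k) = log2(672/99) ≈ 2.762961.
2*k*log2(n/k) ≈ 2*99*2.762961 = 547.066278.
m = ceil(547.066278) = 548.

548


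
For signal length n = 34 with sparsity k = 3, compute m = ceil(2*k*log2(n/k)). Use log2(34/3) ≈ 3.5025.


log2(n/k) = log2(34/3) ≈ 3.5025.
2*k*log2(n/k) ≈ 2*3*3.5025 = 21.015.
m = ceil(21.015) = 22.

22


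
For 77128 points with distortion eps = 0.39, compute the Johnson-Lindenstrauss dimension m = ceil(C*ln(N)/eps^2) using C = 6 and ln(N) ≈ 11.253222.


ln(77128) ≈ 11.253222.
eps^2 = 0.39^2 = 0.1521.
C*ln(N)/eps^2 ≈ 6*11.253222/0.1521 ≈ 443.9141.
m = ceil(443.9141) = 444.

444


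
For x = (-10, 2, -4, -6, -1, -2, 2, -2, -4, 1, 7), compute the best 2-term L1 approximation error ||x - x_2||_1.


Sorted |x_i| descending: [10, 7, 6, 4, 4, 2, 2, 2, 2, 1, 1]
Keep top 2: [10, 7]
Tail entries: [6, 4, 4, 2, 2, 2, 2, 1, 1]
L1 error = sum of tail = 24.

24


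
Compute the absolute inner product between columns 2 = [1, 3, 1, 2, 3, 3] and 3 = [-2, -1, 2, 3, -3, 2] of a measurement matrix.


Inner product: 1*-2 + 3*-1 + 1*2 + 2*3 + 3*-3 + 3*2
Products: [-2, -3, 2, 6, -9, 6]
Sum = 0.
|dot| = 0.

0


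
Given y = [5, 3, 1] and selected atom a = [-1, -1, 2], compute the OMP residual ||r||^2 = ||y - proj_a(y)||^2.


a^T a = 6.
a^T y = -6.
coeff = -6/6 = -1.
||r||^2 = 29.

29


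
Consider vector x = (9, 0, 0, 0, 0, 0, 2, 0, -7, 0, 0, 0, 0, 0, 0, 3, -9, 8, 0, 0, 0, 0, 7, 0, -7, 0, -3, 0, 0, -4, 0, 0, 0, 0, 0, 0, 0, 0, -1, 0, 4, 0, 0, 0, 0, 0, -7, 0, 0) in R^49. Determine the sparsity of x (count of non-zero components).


Non-zero positions: [0, 6, 8, 15, 16, 17, 22, 24, 26, 29, 38, 40, 46].
Sparsity = 13.

13


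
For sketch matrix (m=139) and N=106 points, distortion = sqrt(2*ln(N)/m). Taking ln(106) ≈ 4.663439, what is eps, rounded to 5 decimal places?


ln(106) ≈ 4.663439.
2*ln(N)/m ≈ 2*4.663439/139 ≈ 0.06709984.
eps = sqrt(0.06709984) ≈ 0.2590364 ≈ 0.25904.

0.25904


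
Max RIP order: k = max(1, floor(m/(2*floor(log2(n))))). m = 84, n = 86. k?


floor(log2(86)) = 6.
2*6 = 12.
m/(2*floor(log2(n))) = 84/12 ≈ 7.0.
floor = 7.
k = max(1, 7) = 7.

7


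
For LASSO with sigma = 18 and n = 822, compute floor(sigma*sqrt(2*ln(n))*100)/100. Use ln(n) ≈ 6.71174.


ln(822) ≈ 6.71174.
2*ln(n) ≈ 13.42348.
sqrt(2*ln(n)) ≈ sqrt(13.42348) ≈ 3.663807.
lambda ≈ 18*3.663807 = 65.948526.
floor(lambda*100)/100 = 65.94.

65.94


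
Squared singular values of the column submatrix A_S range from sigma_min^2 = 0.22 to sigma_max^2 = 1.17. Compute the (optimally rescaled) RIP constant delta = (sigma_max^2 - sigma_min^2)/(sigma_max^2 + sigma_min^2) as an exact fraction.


lambda_max - lambda_min = 1.17 - 0.22 = 0.95.
lambda_max + lambda_min = 1.17 + 0.22 = 1.39.
delta = 0.95/1.39 = 95/139.

95/139


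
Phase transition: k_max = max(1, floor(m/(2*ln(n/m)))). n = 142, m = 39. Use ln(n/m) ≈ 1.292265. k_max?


n/m = 142/39.
ln(n/m) ≈ 1.292265.
2*ln(n/m) ≈ 2.58453.
m/(2*ln(n/m)) ≈ 39/2.58453 ≈ 15.0898.
floor = 15.
k_max = max(1, 15) = 15.

15


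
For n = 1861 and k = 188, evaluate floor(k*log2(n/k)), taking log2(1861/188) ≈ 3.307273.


log2(n/k) = log2(1861/188) ≈ 3.307273.
k*log2(n/k) ≈ 188*3.307273 = 621.767324.
floor(621.767324) = 621.

621


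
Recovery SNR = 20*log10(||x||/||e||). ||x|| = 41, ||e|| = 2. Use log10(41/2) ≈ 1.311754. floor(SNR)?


||x||/||e|| = 41/2.
log10(41/2) ≈ 1.311754.
20*log10(||x||/||e||) ≈ 20*1.311754 = 26.23508.
floor(26.23508) = 26.

26


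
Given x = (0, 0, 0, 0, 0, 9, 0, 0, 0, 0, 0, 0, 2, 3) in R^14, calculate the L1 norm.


Non-zero entries: [(5, 9), (12, 2), (13, 3)]
Absolute values: [9, 2, 3]
||x||_1 = sum = 14.

14


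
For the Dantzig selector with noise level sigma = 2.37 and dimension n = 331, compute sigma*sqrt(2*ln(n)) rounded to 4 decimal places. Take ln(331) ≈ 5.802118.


ln(331) ≈ 5.802118.
2*ln(n) ≈ 11.604236.
sqrt(2*ln(n)) ≈ sqrt(11.604236) ≈ 3.406499.
threshold ≈ 2.37*3.406499 = 8.07340263 ≈ 8.0734.

8.0734


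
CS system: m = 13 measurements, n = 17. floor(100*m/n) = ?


100*m/n = 100*13/17 ≈ 76.4706.
floor = 76.

76


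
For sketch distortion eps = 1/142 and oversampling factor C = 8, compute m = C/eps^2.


1/eps = 142.
(1/eps)^2 = 20164.
m = 8*20164 = 161312.

161312


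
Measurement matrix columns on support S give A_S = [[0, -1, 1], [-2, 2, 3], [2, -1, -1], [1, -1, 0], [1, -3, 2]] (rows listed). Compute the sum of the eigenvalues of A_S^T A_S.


Sum of eigenvalues of A_S^T A_S = trace(A_S^T A_S) = sum of squared column norms of A_S.
A_S^T A_S diagonal: [10, 16, 15].
trace = 10 + 16 + 15 = 41.

41


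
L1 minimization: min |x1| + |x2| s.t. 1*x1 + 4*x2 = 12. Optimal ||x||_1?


Axis intercepts:
  x1 = 12, x2 = 0: L1 = 12
  x1 = 0, x2 = 3: L1 = 3
x* = (0, 3)
||x*||_1 = 3.

3


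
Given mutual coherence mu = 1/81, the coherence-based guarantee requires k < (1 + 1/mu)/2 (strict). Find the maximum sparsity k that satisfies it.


1/mu = 81.
1 + 1/mu = 82.
(1 + 1/mu)/2 = 41 is an integer and the inequality is strict, so k_max = 41 - 1 = 40.

40


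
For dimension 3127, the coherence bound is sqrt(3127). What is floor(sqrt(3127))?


55^2 = 3025 <= 3127 < 3136 = 56^2, so 55 <= sqrt(3127) < 56.
floor(sqrt(3127)) = 55.

55


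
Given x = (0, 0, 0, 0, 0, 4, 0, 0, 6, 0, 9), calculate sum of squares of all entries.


Non-zero entries: [(5, 4), (8, 6), (10, 9)]
Squares: [16, 36, 81]
||x||_2^2 = sum = 133.

133


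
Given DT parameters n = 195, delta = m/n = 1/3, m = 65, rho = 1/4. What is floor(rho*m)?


m = 1/3*195 = 65.
rho = 1/4.
rho*m = 1/4*65 = 16.25.
k = floor(16.25) = 16.

16


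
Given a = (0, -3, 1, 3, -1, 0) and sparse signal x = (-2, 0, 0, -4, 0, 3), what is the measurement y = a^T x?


Non-zero terms: ['0*-2', '3*-4', '0*3']
Products: [0, -12, 0]
y = sum = -12.

-12


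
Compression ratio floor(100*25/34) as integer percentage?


100*m/n = 100*25/34 ≈ 73.5294.
floor = 73.

73


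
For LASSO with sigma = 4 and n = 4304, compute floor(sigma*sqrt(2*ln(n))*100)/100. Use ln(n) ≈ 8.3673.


ln(4304) ≈ 8.3673.
2*ln(n) ≈ 16.7346.
sqrt(2*ln(n)) ≈ sqrt(16.7346) ≈ 4.090795.
lambda ≈ 4*4.090795 = 16.36318.
floor(lambda*100)/100 = 16.36.

16.36


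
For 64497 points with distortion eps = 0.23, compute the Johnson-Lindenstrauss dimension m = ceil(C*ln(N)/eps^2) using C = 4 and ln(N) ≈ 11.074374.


ln(64497) ≈ 11.074374.
eps^2 = 0.23^2 = 0.0529.
C*ln(N)/eps^2 ≈ 4*11.074374/0.0529 ≈ 837.3818.
m = ceil(837.3818) = 838.

838


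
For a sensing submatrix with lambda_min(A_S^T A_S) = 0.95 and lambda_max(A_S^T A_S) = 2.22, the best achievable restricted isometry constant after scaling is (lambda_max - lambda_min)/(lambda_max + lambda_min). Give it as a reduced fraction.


lambda_max - lambda_min = 2.22 - 0.95 = 1.27.
lambda_max + lambda_min = 2.22 + 0.95 = 3.17.
delta = 1.27/3.17 = 127/317.

127/317


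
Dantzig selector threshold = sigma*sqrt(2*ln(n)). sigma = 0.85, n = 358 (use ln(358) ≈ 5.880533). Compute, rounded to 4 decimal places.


ln(358) ≈ 5.880533.
2*ln(n) ≈ 11.761066.
sqrt(2*ln(n)) ≈ sqrt(11.761066) ≈ 3.429441.
threshold ≈ 0.85*3.429441 = 2.91502485 ≈ 2.9150.

2.9150


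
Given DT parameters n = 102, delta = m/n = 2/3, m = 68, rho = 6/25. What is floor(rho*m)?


m = 2/3*102 = 68.
rho = 6/25.
rho*m = 6/25*68 = 16.32.
k = floor(16.32) = 16.

16


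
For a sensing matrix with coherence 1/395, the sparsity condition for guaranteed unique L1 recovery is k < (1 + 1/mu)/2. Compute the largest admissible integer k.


1/mu = 395.
1 + 1/mu = 396.
(1 + 1/mu)/2 = 198 is an integer and the inequality is strict, so k_max = 198 - 1 = 197.

197


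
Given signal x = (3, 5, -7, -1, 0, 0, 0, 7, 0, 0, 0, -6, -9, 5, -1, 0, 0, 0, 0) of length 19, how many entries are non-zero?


Non-zero positions: [0, 1, 2, 3, 7, 11, 12, 13, 14].
Sparsity = 9.

9


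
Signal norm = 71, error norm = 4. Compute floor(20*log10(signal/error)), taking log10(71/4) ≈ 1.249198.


||x||/||e|| = 71/4.
log10(71/4) ≈ 1.249198.
20*log10(||x||/||e||) ≈ 20*1.249198 = 24.98396.
floor(24.98396) = 24.

24


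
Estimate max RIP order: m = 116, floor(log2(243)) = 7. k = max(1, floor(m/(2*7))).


floor(log2(243)) = 7.
2*7 = 14.
m/(2*floor(log2(n))) = 116/14 ≈ 8.2857.
floor = 8.
k = max(1, 8) = 8.

8


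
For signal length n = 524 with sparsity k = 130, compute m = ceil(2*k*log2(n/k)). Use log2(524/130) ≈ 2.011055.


log2(n/k) = log2(524/130) ≈ 2.011055.
2*k*log2(n/k) ≈ 2*130*2.011055 = 522.8743.
m = ceil(522.8743) = 523.

523


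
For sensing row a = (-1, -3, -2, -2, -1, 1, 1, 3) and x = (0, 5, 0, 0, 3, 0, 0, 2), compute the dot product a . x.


Non-zero terms: ['-3*5', '-1*3', '3*2']
Products: [-15, -3, 6]
y = sum = -12.

-12


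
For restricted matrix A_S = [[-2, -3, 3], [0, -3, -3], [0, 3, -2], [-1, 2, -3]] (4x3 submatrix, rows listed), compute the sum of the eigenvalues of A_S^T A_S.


Sum of eigenvalues of A_S^T A_S = trace(A_S^T A_S) = sum of squared column norms of A_S.
A_S^T A_S diagonal: [5, 31, 31].
trace = 5 + 31 + 31 = 67.

67


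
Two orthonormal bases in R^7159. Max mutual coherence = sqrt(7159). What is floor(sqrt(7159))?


84^2 = 7056 <= 7159 < 7225 = 85^2, so 84 <= sqrt(7159) < 85.
floor(sqrt(7159)) = 84.

84


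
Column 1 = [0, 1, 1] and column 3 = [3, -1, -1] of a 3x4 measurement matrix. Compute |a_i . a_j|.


Inner product: 0*3 + 1*-1 + 1*-1
Products: [0, -1, -1]
Sum = -2.
|dot| = 2.

2


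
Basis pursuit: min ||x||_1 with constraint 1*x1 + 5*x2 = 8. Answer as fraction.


Axis intercepts:
  x1 = 8, x2 = 0: L1 = 8
  x1 = 0, x2 = 8/5: L1 = 8/5
x* = (0, 8/5)
||x*||_1 = 8/5.

8/5


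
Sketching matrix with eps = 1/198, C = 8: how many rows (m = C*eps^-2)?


1/eps = 198.
(1/eps)^2 = 39204.
m = 8*39204 = 313632.

313632


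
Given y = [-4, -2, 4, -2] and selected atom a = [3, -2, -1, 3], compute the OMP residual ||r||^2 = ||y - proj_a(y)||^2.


a^T a = 23.
a^T y = -18.
coeff = -18/23 = -18/23.
||r||^2 = 596/23.

596/23


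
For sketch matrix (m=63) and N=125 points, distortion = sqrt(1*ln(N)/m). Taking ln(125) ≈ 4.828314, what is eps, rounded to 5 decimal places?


ln(125) ≈ 4.828314.
1*ln(N)/m ≈ 1*4.828314/63 ≈ 0.0766399.
eps = sqrt(0.0766399) ≈ 0.2768391 ≈ 0.27684.

0.27684


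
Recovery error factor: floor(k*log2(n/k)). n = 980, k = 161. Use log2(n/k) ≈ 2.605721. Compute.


log2(n/k) = log2(980/161) ≈ 2.605721.
k*log2(n/k) ≈ 161*2.605721 = 419.521081.
floor(419.521081) = 419.

419


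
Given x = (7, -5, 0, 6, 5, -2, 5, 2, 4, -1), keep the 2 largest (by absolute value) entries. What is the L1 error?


Sorted |x_i| descending: [7, 6, 5, 5, 5, 4, 2, 2, 1, 0]
Keep top 2: [7, 6]
Tail entries: [5, 5, 5, 4, 2, 2, 1, 0]
L1 error = sum of tail = 24.

24


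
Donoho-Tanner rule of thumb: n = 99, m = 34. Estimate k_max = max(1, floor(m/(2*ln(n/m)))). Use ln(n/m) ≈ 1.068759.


n/m = 99/34.
ln(n/m) ≈ 1.068759.
2*ln(n/m) ≈ 2.137518.
m/(2*ln(n/m)) ≈ 34/2.137518 ≈ 15.9063.
floor = 15.
k_max = max(1, 15) = 15.

15


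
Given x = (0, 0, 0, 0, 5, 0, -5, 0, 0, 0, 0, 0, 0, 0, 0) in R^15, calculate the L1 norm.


Non-zero entries: [(4, 5), (6, -5)]
Absolute values: [5, 5]
||x||_1 = sum = 10.

10


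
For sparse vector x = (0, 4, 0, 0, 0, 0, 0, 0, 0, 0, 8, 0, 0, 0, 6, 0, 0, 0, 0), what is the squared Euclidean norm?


Non-zero entries: [(1, 4), (10, 8), (14, 6)]
Squares: [16, 64, 36]
||x||_2^2 = sum = 116.

116


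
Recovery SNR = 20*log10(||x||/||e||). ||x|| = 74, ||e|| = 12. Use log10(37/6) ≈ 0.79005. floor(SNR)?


||x||/||e|| = 74/12 = 37/6.
log10(37/6) ≈ 0.79005.
20*log10(||x||/||e||) ≈ 20*0.79005 = 15.801.
floor(15.801) = 15.

15


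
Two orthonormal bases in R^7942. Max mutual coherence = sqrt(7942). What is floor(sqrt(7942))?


89^2 = 7921 <= 7942 < 8100 = 90^2, so 89 <= sqrt(7942) < 90.
floor(sqrt(7942)) = 89.

89


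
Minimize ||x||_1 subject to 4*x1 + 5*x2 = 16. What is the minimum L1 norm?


Axis intercepts:
  x1 = 4, x2 = 0: L1 = 4
  x1 = 0, x2 = 16/5: L1 = 16/5
x* = (0, 16/5)
||x*||_1 = 16/5.

16/5


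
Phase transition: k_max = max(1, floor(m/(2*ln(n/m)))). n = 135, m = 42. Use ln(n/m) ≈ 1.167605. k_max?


n/m = 135/42 = 45/14.
ln(n/m) ≈ 1.167605.
2*ln(n/m) ≈ 2.33521.
m/(2*ln(n/m)) ≈ 42/2.33521 ≈ 17.9855.
floor = 17.
k_max = max(1, 17) = 17.

17


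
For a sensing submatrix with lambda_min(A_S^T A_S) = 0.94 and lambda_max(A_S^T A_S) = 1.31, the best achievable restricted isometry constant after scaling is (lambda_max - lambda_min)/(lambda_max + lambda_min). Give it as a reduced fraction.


lambda_max - lambda_min = 1.31 - 0.94 = 0.37.
lambda_max + lambda_min = 1.31 + 0.94 = 2.25.
delta = 0.37/2.25 = 37/225.

37/225


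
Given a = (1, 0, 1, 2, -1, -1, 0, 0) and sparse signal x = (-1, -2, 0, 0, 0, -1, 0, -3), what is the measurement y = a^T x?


Non-zero terms: ['1*-1', '0*-2', '-1*-1', '0*-3']
Products: [-1, 0, 1, 0]
y = sum = 0.

0


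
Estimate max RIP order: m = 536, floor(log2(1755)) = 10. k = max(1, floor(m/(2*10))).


floor(log2(1755)) = 10.
2*10 = 20.
m/(2*floor(log2(n))) = 536/20 ≈ 26.8.
floor = 26.
k = max(1, 26) = 26.

26


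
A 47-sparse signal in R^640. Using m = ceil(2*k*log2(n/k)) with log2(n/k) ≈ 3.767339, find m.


log2(n/k) = log2(640/47) ≈ 3.767339.
2*k*log2(n/k) ≈ 2*47*3.767339 = 354.129866.
m = ceil(354.129866) = 355.

355


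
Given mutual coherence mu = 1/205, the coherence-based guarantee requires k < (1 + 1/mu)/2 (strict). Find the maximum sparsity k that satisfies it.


1/mu = 205.
1 + 1/mu = 206.
(1 + 1/mu)/2 = 103 is an integer and the inequality is strict, so k_max = 103 - 1 = 102.

102


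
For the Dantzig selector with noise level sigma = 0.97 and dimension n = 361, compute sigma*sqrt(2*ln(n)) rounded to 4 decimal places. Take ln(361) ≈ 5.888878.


ln(361) ≈ 5.888878.
2*ln(n) ≈ 11.777756.
sqrt(2*ln(n)) ≈ sqrt(11.777756) ≈ 3.431874.
threshold ≈ 0.97*3.431874 = 3.32891778 ≈ 3.3289.

3.3289


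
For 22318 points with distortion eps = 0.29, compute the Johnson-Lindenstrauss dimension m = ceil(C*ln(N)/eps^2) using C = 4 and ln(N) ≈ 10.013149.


ln(22318) ≈ 10.013149.
eps^2 = 0.29^2 = 0.0841.
C*ln(N)/eps^2 ≈ 4*10.013149/0.0841 ≈ 476.2497.
m = ceil(476.2497) = 477.

477


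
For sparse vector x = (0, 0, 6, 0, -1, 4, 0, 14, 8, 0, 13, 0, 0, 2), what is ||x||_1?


Non-zero entries: [(2, 6), (4, -1), (5, 4), (7, 14), (8, 8), (10, 13), (13, 2)]
Absolute values: [6, 1, 4, 14, 8, 13, 2]
||x||_1 = sum = 48.

48


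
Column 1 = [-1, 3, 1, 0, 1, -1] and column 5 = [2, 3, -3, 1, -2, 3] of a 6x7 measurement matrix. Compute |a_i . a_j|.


Inner product: -1*2 + 3*3 + 1*-3 + 0*1 + 1*-2 + -1*3
Products: [-2, 9, -3, 0, -2, -3]
Sum = -1.
|dot| = 1.

1


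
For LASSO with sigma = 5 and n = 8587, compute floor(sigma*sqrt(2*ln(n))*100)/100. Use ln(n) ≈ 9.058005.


ln(8587) ≈ 9.058005.
2*ln(n) ≈ 18.11601.
sqrt(2*ln(n)) ≈ sqrt(18.11601) ≈ 4.256291.
lambda ≈ 5*4.256291 = 21.281455.
floor(lambda*100)/100 = 21.28.

21.28


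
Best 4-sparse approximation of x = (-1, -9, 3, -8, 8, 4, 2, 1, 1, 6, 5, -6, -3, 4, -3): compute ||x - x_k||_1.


Sorted |x_i| descending: [9, 8, 8, 6, 6, 5, 4, 4, 3, 3, 3, 2, 1, 1, 1]
Keep top 4: [9, 8, 8, 6]
Tail entries: [6, 5, 4, 4, 3, 3, 3, 2, 1, 1, 1]
L1 error = sum of tail = 33.

33


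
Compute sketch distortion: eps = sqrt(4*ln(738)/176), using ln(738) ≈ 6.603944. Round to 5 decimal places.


ln(738) ≈ 6.603944.
4*ln(N)/m ≈ 4*6.603944/176 ≈ 0.15008964.
eps = sqrt(0.15008964) ≈ 0.387414 ≈ 0.38741.

0.38741


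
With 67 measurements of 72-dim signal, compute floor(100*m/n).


100*m/n = 100*67/72 ≈ 93.0556.
floor = 93.

93


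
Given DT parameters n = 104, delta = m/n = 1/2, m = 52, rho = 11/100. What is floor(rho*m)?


m = 1/2*104 = 52.
rho = 11/100.
rho*m = 11/100*52 = 5.72.
k = floor(5.72) = 5.

5


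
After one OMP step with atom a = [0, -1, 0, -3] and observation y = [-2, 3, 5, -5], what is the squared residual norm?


a^T a = 10.
a^T y = 12.
coeff = 12/10 = 6/5.
||r||^2 = 243/5.

243/5


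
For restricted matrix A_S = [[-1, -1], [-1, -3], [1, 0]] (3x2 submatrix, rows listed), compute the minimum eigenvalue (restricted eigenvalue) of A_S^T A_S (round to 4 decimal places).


A_S^T A_S = [[3, 4], [4, 10]].
trace = 13.
det = 14.
disc = trace^2 - 4*det = 169 - 4*14 = 113.
sqrt(113) ≈ 10.630146.
lam_min = (13 - sqrt(113))/2 ≈ (13 - 10.630146)/2 = 1.184927 ≈ 1.1849.

1.1849


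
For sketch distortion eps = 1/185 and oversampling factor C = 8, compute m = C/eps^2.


1/eps = 185.
(1/eps)^2 = 34225.
m = 8*34225 = 273800.

273800


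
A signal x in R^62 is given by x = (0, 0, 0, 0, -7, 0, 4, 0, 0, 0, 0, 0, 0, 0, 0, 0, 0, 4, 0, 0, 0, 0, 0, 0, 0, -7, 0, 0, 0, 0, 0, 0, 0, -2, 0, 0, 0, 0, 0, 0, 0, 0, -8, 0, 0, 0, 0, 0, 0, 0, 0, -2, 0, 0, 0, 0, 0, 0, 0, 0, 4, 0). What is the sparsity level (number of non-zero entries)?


Non-zero positions: [4, 6, 17, 25, 33, 42, 51, 60].
Sparsity = 8.

8


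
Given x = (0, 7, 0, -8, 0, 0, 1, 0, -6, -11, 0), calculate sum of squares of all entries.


Non-zero entries: [(1, 7), (3, -8), (6, 1), (8, -6), (9, -11)]
Squares: [49, 64, 1, 36, 121]
||x||_2^2 = sum = 271.

271


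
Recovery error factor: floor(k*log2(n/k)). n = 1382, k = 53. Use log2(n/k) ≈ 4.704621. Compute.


log2(n/k) = log2(1382/53) ≈ 4.704621.
k*log2(n/k) ≈ 53*4.704621 = 249.344913.
floor(249.344913) = 249.

249


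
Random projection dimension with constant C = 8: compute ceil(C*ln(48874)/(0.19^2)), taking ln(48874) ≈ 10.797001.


ln(48874) ≈ 10.797001.
eps^2 = 0.19^2 = 0.0361.
C*ln(N)/eps^2 ≈ 8*10.797001/0.0361 ≈ 2392.6872.
m = ceil(2392.6872) = 2393.

2393


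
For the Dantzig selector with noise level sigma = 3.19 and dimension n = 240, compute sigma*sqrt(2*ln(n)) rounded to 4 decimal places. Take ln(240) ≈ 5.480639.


ln(240) ≈ 5.480639.
2*ln(n) ≈ 10.961278.
sqrt(2*ln(n)) ≈ sqrt(10.961278) ≈ 3.310782.
threshold ≈ 3.19*3.310782 = 10.56139458 ≈ 10.5614.

10.5614


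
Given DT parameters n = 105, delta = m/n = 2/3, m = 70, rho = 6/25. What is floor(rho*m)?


m = 2/3*105 = 70.
rho = 6/25.
rho*m = 6/25*70 = 16.8.
k = floor(16.8) = 16.

16


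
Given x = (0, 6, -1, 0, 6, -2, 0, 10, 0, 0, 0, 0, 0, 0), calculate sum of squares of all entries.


Non-zero entries: [(1, 6), (2, -1), (4, 6), (5, -2), (7, 10)]
Squares: [36, 1, 36, 4, 100]
||x||_2^2 = sum = 177.

177


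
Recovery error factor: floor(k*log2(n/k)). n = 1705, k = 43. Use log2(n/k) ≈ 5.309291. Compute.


log2(n/k) = log2(1705/43) ≈ 5.309291.
k*log2(n/k) ≈ 43*5.309291 = 228.299513.
floor(228.299513) = 228.

228


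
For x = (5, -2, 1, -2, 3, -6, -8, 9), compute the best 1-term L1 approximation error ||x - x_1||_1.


Sorted |x_i| descending: [9, 8, 6, 5, 3, 2, 2, 1]
Keep top 1: [9]
Tail entries: [8, 6, 5, 3, 2, 2, 1]
L1 error = sum of tail = 27.

27


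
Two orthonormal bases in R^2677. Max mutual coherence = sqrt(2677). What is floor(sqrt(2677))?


51^2 = 2601 <= 2677 < 2704 = 52^2, so 51 <= sqrt(2677) < 52.
floor(sqrt(2677)) = 51.

51


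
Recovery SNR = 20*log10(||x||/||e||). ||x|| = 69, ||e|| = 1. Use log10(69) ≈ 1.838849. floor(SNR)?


||x||/||e|| = 69/1 = 69.
log10(69) ≈ 1.838849.
20*log10(||x||/||e||) ≈ 20*1.838849 = 36.77698.
floor(36.77698) = 36.

36


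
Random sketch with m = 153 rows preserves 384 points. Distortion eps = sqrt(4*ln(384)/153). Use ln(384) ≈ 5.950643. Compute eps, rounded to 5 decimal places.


ln(384) ≈ 5.950643.
4*ln(N)/m ≈ 4*5.950643/153 ≈ 0.15557237.
eps = sqrt(0.15557237) ≈ 0.3944266 ≈ 0.39443.

0.39443


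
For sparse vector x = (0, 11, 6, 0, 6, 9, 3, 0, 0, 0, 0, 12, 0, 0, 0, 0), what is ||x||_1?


Non-zero entries: [(1, 11), (2, 6), (4, 6), (5, 9), (6, 3), (11, 12)]
Absolute values: [11, 6, 6, 9, 3, 12]
||x||_1 = sum = 47.

47


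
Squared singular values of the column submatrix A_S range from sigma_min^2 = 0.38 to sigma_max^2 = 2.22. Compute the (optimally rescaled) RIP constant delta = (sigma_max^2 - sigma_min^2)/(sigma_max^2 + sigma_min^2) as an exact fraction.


lambda_max - lambda_min = 2.22 - 0.38 = 1.84.
lambda_max + lambda_min = 2.22 + 0.38 = 2.60.
delta = 1.84/2.60 = 184/260 = 46/65.

46/65


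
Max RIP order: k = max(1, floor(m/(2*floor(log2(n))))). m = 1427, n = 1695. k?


floor(log2(1695)) = 10.
2*10 = 20.
m/(2*floor(log2(n))) = 1427/20 ≈ 71.35.
floor = 71.
k = max(1, 71) = 71.

71


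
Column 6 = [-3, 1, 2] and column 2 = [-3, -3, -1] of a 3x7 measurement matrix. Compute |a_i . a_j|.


Inner product: -3*-3 + 1*-3 + 2*-1
Products: [9, -3, -2]
Sum = 4.
|dot| = 4.

4


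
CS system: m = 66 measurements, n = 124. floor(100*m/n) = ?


100*m/n = 100*66/124 ≈ 53.2258.
floor = 53.

53


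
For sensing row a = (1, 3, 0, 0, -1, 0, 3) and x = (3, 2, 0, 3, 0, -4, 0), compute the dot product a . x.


Non-zero terms: ['1*3', '3*2', '0*3', '0*-4']
Products: [3, 6, 0, 0]
y = sum = 9.

9


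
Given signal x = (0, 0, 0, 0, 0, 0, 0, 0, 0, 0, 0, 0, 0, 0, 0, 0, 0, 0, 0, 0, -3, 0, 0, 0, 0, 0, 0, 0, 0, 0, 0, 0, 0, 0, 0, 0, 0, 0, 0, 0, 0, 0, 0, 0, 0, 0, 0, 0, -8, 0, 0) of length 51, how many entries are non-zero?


Non-zero positions: [20, 48].
Sparsity = 2.

2


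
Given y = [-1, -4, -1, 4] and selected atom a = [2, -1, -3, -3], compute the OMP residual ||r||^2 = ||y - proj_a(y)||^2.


a^T a = 23.
a^T y = -7.
coeff = -7/23 = -7/23.
||r||^2 = 733/23.

733/23


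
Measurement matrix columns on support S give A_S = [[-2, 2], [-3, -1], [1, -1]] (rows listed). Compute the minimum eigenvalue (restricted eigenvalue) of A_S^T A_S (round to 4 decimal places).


A_S^T A_S = [[14, -2], [-2, 6]].
trace = 20.
det = 80.
disc = trace^2 - 4*det = 400 - 4*80 = 80.
sqrt(80) ≈ 8.944272.
lam_min = (20 - sqrt(80))/2 ≈ (20 - 8.944272)/2 = 5.527864 ≈ 5.5279.

5.5279


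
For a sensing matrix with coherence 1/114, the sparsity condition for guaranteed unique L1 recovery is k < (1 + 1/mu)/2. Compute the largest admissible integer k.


1/mu = 114.
1 + 1/mu = 115.
(1 + 1/mu)/2 = 57.5 is not an integer, so k_max = floor(57.5) = 57.

57


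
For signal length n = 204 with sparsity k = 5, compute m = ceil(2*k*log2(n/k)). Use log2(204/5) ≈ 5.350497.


log2(n/k) = log2(204/5) ≈ 5.350497.
2*k*log2(n/k) ≈ 2*5*5.350497 = 53.50497.
m = ceil(53.50497) = 54.

54


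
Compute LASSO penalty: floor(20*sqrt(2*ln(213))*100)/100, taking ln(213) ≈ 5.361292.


ln(213) ≈ 5.361292.
2*ln(n) ≈ 10.722584.
sqrt(2*ln(n)) ≈ sqrt(10.722584) ≈ 3.274536.
lambda ≈ 20*3.274536 = 65.49072.
floor(lambda*100)/100 = 65.49.

65.49


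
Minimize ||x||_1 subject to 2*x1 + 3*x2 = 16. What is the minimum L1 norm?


Axis intercepts:
  x1 = 8, x2 = 0: L1 = 8
  x1 = 0, x2 = 16/3: L1 = 16/3
x* = (0, 16/3)
||x*||_1 = 16/3.

16/3


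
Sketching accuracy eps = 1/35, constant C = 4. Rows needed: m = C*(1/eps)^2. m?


1/eps = 35.
(1/eps)^2 = 1225.
m = 4*1225 = 4900.

4900


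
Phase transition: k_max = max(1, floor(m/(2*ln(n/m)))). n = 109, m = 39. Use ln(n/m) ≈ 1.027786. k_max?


n/m = 109/39.
ln(n/m) ≈ 1.027786.
2*ln(n/m) ≈ 2.055572.
m/(2*ln(n/m)) ≈ 39/2.055572 ≈ 18.9728.
floor = 18.
k_max = max(1, 18) = 18.

18


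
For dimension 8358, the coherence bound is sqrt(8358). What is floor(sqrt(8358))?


91^2 = 8281 <= 8358 < 8464 = 92^2, so 91 <= sqrt(8358) < 92.
floor(sqrt(8358)) = 91.

91


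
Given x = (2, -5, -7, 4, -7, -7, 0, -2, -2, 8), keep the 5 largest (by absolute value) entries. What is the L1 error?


Sorted |x_i| descending: [8, 7, 7, 7, 5, 4, 2, 2, 2, 0]
Keep top 5: [8, 7, 7, 7, 5]
Tail entries: [4, 2, 2, 2, 0]
L1 error = sum of tail = 10.

10


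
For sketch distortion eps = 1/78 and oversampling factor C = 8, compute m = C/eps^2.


1/eps = 78.
(1/eps)^2 = 6084.
m = 8*6084 = 48672.

48672


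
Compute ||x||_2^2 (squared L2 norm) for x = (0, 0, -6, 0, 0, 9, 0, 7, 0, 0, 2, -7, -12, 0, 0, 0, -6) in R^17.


Non-zero entries: [(2, -6), (5, 9), (7, 7), (10, 2), (11, -7), (12, -12), (16, -6)]
Squares: [36, 81, 49, 4, 49, 144, 36]
||x||_2^2 = sum = 399.

399


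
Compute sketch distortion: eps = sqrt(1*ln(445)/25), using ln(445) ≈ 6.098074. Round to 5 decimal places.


ln(445) ≈ 6.098074.
1*ln(N)/m ≈ 1*6.098074/25 ≈ 0.24392296.
eps = sqrt(0.24392296) ≈ 0.4938856 ≈ 0.49389.

0.49389


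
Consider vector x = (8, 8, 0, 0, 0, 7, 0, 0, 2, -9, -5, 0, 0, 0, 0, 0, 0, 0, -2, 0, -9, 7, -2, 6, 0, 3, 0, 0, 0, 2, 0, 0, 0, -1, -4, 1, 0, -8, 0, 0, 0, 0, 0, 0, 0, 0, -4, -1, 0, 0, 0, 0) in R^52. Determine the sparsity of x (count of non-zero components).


Non-zero positions: [0, 1, 5, 8, 9, 10, 18, 20, 21, 22, 23, 25, 29, 33, 34, 35, 37, 46, 47].
Sparsity = 19.

19


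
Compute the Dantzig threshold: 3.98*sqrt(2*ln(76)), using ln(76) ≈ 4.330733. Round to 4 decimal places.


ln(76) ≈ 4.330733.
2*ln(n) ≈ 8.661466.
sqrt(2*ln(n)) ≈ sqrt(8.661466) ≈ 2.943037.
threshold ≈ 3.98*2.943037 = 11.71328726 ≈ 11.7133.

11.7133


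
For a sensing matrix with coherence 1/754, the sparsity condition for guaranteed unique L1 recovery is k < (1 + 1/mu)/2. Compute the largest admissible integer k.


1/mu = 754.
1 + 1/mu = 755.
(1 + 1/mu)/2 = 377.5 is not an integer, so k_max = floor(377.5) = 377.

377


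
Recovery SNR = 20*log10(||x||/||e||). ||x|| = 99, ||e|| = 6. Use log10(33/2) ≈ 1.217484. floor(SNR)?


||x||/||e|| = 99/6 = 33/2.
log10(33/2) ≈ 1.217484.
20*log10(||x||/||e||) ≈ 20*1.217484 = 24.34968.
floor(24.34968) = 24.

24


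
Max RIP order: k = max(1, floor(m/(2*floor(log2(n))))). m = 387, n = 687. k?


floor(log2(687)) = 9.
2*9 = 18.
m/(2*floor(log2(n))) = 387/18 ≈ 21.5.
floor = 21.
k = max(1, 21) = 21.

21


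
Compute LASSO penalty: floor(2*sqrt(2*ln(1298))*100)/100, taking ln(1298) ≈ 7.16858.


ln(1298) ≈ 7.16858.
2*ln(n) ≈ 14.33716.
sqrt(2*ln(n)) ≈ sqrt(14.33716) ≈ 3.786444.
lambda ≈ 2*3.786444 = 7.572888.
floor(lambda*100)/100 = 7.57.

7.57


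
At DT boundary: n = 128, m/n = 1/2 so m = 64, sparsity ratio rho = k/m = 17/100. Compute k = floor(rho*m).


m = 1/2*128 = 64.
rho = 17/100.
rho*m = 17/100*64 = 10.88.
k = floor(10.88) = 10.

10


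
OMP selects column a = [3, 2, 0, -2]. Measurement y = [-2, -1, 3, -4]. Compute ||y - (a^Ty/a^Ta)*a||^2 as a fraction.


a^T a = 17.
a^T y = 0.
coeff = 0/17 = 0.
||r||^2 = 30.

30


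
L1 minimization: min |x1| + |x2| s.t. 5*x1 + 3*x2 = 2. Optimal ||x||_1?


Axis intercepts:
  x1 = 2/5, x2 = 0: L1 = 2/5
  x1 = 0, x2 = 2/3: L1 = 2/3
x* = (2/5, 0)
||x*||_1 = 2/5.

2/5


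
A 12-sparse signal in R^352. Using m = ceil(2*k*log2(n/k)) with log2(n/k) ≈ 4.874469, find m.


log2(n/k) = log2(352/12) ≈ 4.874469.
2*k*log2(n/k) ≈ 2*12*4.874469 = 116.987256.
m = ceil(116.987256) = 117.

117


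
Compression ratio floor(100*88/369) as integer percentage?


100*m/n = 100*88/369 ≈ 23.8482.
floor = 23.

23


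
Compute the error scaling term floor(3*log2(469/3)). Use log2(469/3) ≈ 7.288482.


log2(n/k) = log2(469/3) ≈ 7.288482.
k*log2(n/k) ≈ 3*7.288482 = 21.865446.
floor(21.865446) = 21.

21


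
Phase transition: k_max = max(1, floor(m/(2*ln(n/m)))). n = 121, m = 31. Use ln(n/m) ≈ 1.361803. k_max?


n/m = 121/31.
ln(n/m) ≈ 1.361803.
2*ln(n/m) ≈ 2.723606.
m/(2*ln(n/m)) ≈ 31/2.723606 ≈ 11.382.
floor = 11.
k_max = max(1, 11) = 11.

11


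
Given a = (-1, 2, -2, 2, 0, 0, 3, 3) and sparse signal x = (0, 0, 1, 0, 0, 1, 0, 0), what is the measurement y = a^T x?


Non-zero terms: ['-2*1', '0*1']
Products: [-2, 0]
y = sum = -2.

-2
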